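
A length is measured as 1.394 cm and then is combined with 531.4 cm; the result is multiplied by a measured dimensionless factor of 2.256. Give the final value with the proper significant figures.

1.394 cm + 531.4 cm = 532.794 cm; the sum is limited to 1 decimal place (4 s.f.).
Carrying full precision, 532.794 × 2.256 = 1201.983264 cm; 2.256 has 4 s.f., so the result keeps min(4, 4) = 4 s.f.
Rounded to 4 significant figures: 1202 cm.

1202 cm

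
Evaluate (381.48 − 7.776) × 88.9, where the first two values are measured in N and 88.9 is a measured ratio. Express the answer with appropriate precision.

3.32 × 10⁴ N

381.48 N − 7.776 N = 373.704 N; the difference is limited to 2 decimal places (5 s.f.).
Carrying full precision, 373.704 × 88.9 = 33222.2856 N; 88.9 has 3 s.f., so the result keeps min(5, 3) = 3 s.f.
Rounded to 3 significant figures: 3.32 × 10⁴ N.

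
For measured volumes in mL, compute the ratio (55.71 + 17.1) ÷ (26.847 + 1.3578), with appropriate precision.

2.58

55.71 + 17.1 = 72.81, limited to 1 d.p. → 3 s.f.; 26.847 + 1.3578 = 28.2048, limited to 3 d.p. → 5 s.f.
Carrying full precision, 72.81 ÷ 28.2048 = 2.58147549353…; keep min(3, 5) = 3 s.f.
Rounded to 3 significant figures: 2.58.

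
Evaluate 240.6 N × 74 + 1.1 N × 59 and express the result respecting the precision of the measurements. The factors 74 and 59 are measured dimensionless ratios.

240.6 × 74 = 17804.4 → 1.8 × 10^4 N (2 s.f., last digit at the 10^3 place).
1.1 × 59 = 64.9 → 65 N (2 s.f., last digit at the 10^0 place).
Sum: 17869.3 N; keep the coarser place, 10^3.
Result: 1.8 × 10^4 N.

1.8 × 10^4 N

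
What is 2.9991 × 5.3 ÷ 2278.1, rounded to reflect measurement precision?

2.9991 × 5.3 ÷ 2278.1 = 0.00697740661077…
Multiplication/division keeps the fewest significant figures: 2.9991 → 5 s.f., 5.3 → 2 s.f., 2278.1 → 5 s.f.; limit is 2.
Rounded to 2 significant figures: 7.0 × 10^-3.

7.0 × 10^-3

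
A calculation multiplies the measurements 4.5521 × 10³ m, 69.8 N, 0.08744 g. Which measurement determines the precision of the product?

69.8 N

4.5521 × 10³ m → 5 s.f.; 69.8 N → 3 s.f.; 0.08744 g → 4 s.f.
The fewest is 3 significant figures, from 69.8 N.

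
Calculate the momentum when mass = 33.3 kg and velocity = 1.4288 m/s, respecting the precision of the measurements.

momentum = 33.3 kg × 1.4288 m/s = 47.57904 kg·m/s.
33.3 has 3 significant figures; 1.4288 has 5.
Division/multiplication keeps the fewest: 3 significant figures.
Rounded: 47.6 kg·m/s.

47.6 kg·m/s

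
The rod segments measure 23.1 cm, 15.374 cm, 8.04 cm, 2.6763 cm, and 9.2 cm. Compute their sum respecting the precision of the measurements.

23.1 cm + 15.374 cm + 8.04 cm + 2.6763 cm + 9.2 cm = 58.3903 cm.
Addition/subtraction keeps the fewest decimal places: 23.1 → 1 decimal place, 15.374 → 3 decimal places, 8.04 → 2 decimal places, 2.6763 → 4 decimal places, 9.2 → 1 decimal place; limit is 1.
Rounded to 1 decimal place: 58.4 cm.

58.4 cm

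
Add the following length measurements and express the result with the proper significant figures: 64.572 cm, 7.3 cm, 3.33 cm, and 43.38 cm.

64.572 cm + 7.3 cm + 3.33 cm + 43.38 cm = 118.582 cm.
Addition/subtraction keeps the fewest decimal places: 64.572 → 3 decimal places, 7.3 → 1 decimal place, 3.33 → 2 decimal places, 43.38 → 2 decimal places; limit is 1.
Rounded to 1 decimal place: 118.6 cm.

118.6 cm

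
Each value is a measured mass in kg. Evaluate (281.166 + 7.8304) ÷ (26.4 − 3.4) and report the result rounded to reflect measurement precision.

12.6

281.166 + 7.8304 = 288.9964, limited to 3 d.p. → 6 s.f.; 26.4 − 3.4 = 23.0, limited to 1 d.p. → 3 s.f.
Carrying full precision, 288.9964 ÷ 23.0 = 12.5650608696…; keep min(6, 3) = 3 s.f.
Rounded to 3 significant figures: 12.6.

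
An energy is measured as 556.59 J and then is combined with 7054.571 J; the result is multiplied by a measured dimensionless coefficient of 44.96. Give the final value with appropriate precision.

3.422 × 10⁵ J

556.59 J + 7054.571 J = 7611.161 J; the sum is limited to 2 decimal places (6 s.f.).
Carrying full precision, 7611.161 × 44.96 = 342197.79856 J; 44.96 has 4 s.f., so the result keeps min(6, 4) = 4 s.f.
Rounded to 4 significant figures: 3.422 × 10⁵ J.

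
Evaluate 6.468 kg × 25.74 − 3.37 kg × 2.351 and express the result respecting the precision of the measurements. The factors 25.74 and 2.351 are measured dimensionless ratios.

158.6 kg

6.468 × 25.74 = 166.48632 → 1.665 × 10² kg (4 s.f., last digit at the 10^-1 place).
3.37 × 2.351 = 7.92287 → 7.92 kg (3 s.f., last digit at the 10^-2 place).
Difference: 158.56345 kg; keep the coarser place, 10^-1.
Result: 158.6 kg.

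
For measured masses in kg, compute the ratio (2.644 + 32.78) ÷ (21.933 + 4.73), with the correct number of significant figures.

2.644 + 32.78 = 35.424, limited to 2 d.p. → 4 s.f.; 21.933 + 4.73 = 26.663, limited to 2 d.p. → 4 s.f.
Carrying full precision, 35.424 ÷ 26.663 = 1.32858268012…; keep min(4, 4) = 4 s.f.
Rounded to 4 significant figures: 1.329.

1.329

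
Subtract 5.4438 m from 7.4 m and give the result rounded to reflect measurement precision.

2.0 m

7.4 m − 5.4438 m = 1.9562 m.
Addition/subtraction keeps the fewest decimal places: 7.4 → 1 decimal place, 5.4438 → 4 decimal places; limit is 1.
Rounded to 1 decimal place: 2.0 m.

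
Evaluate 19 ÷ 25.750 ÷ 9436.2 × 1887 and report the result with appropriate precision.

19 ÷ 25.750 ÷ 9436.2 × 1887 = 0.147554048723…
Multiplication/division keeps the fewest significant figures: 19 → 2 s.f., 25.750 → 5 s.f., 9436.2 → 5 s.f., 1887 → 4 s.f.; limit is 2.
Rounded to 2 significant figures: 0.15.

0.15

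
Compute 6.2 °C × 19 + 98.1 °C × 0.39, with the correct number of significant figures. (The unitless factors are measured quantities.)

6.2 × 19 = 117.8 → 1.2 × 10^2 °C (2 s.f., last digit at the 10^1 place).
98.1 × 0.39 = 38.259 → 38 °C (2 s.f., last digit at the 10^0 place).
Sum: 156.059 °C; keep the coarser place, 10^1.
Result: 1.6 × 10^2 °C.

1.6 × 10^2 °C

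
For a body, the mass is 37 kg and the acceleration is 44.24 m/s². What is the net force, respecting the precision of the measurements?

net force = 37 kg × 44.24 m/s² = 1636.88 N.
37 has 2 significant figures; 44.24 has 4.
Division/multiplication keeps the fewest: 2 significant figures.
Rounded: 1.6 × 10³ N.

1.6 × 10³ N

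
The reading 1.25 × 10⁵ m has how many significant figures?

3

1.25 × 10⁵: in scientific notation every digit of the coefficient is significant.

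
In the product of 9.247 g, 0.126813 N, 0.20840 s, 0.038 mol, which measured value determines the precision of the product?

9.247 g → 4 s.f.; 0.126813 N → 6 s.f.; 0.20840 s → 5 s.f.; 0.038 mol → 2 s.f.
The fewest is 2 significant figures, from 0.038 mol.

0.038 mol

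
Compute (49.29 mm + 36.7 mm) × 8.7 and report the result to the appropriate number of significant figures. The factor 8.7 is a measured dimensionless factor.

49.29 mm + 36.7 mm = 85.99 mm; the sum is limited to 1 decimal place (3 s.f.).
Carrying full precision, 85.99 × 8.7 = 748.113 mm; 8.7 has 2 s.f., so the result keeps min(3, 2) = 2 s.f.
Rounded to 2 significant figures: 7.5 × 10² mm.

7.5 × 10² mm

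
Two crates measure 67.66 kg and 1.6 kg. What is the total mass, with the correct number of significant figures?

69.3 kg

67.66 kg + 1.6 kg = 69.26 kg.
Addition/subtraction keeps the fewest decimal places: 67.66 → 2 decimal places, 1.6 → 1 decimal place; limit is 1.
Rounded to 1 decimal place: 69.3 kg.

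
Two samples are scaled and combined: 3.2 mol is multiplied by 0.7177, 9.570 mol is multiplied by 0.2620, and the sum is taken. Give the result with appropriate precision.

3.2 × 0.7177 = 2.29664 → 2.3 mol (2 s.f., last digit at the 10^-1 place).
9.570 × 0.2620 = 2.50734 → 2.507 mol (4 s.f., last digit at the 10^-3 place).
Sum: 4.80398 mol; keep the coarser place, 10^-1.
Result: 4.8 mol.

4.8 mol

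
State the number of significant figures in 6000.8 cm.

6000.8: zeros between nonzero digits are significant.

5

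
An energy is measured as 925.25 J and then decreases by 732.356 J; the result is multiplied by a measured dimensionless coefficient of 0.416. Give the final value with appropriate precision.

80.2 J

925.25 J − 732.356 J = 192.894 J; the difference is limited to 2 decimal places (5 s.f.).
Carrying full precision, 192.894 × 0.416 = 80.243904 J; 0.416 has 3 s.f., so the result keeps min(5, 3) = 3 s.f.
Rounded to 3 significant figures: 80.2 J.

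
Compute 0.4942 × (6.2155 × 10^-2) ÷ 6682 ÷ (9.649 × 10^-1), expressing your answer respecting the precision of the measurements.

4.764 × 10^-6

0.4942 × (6.2155 × 10^-2) ÷ 6682 ÷ (9.649 × 10^-1) = 0.00000476420054168…
Multiplication/division keeps the fewest significant figures: 0.4942 → 4 s.f., 6.2155 × 10^-2 → 5 s.f., 6682 → 4 s.f., 9.649 × 10^-1 → 4 s.f.; limit is 4.
Rounded to 4 significant figures: 4.764 × 10^-6.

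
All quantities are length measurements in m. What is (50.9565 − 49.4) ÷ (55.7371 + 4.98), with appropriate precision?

50.9565 − 49.4 = 1.5565, limited to 1 d.p. → 2 s.f.; 55.7371 + 4.98 = 60.7171, limited to 2 d.p. → 4 s.f.
Carrying full precision, 1.5565 ÷ 60.7171 = 0.0256352823175…; keep min(2, 4) = 2 s.f.
Rounded to 2 significant figures: 0.026.

0.026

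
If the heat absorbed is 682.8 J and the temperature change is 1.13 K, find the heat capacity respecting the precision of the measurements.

heat capacity = 682.8 J ÷ 1.13 K = 604.247787611… J/K.
682.8 has 4 significant figures; 1.13 has 3.
Division/multiplication keeps the fewest: 3 significant figures.
Rounded: 604 J/K.

604 J/K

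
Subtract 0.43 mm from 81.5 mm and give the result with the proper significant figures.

81.1 mm

81.5 mm − 0.43 mm = 81.07 mm.
Addition/subtraction keeps the fewest decimal places: 81.5 → 1 decimal place, 0.43 → 2 decimal places; limit is 1.
Rounded to 1 decimal place: 81.1 mm.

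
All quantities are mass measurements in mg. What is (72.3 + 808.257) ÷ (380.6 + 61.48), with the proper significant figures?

1.992

72.3 + 808.257 = 880.557, limited to 1 d.p. → 4 s.f.; 380.6 + 61.48 = 442.08, limited to 1 d.p. → 4 s.f.
Carrying full precision, 880.557 ÷ 442.08 = 1.99184989142…; keep min(4, 4) = 4 s.f.
Rounded to 4 significant figures: 1.992.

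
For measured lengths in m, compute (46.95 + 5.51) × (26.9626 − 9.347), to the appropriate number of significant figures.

9.241 × 10^2 m²

46.95 + 5.51 = 52.46, limited to 2 d.p. → 4 s.f.; 26.9626 − 9.347 = 17.6156, limited to 3 d.p. → 5 s.f.
Carrying full precision, 52.46 × 17.6156 = 924.114376; keep min(4, 5) = 4 s.f.
Rounded to 4 significant figures: 9.241 × 10^2 m².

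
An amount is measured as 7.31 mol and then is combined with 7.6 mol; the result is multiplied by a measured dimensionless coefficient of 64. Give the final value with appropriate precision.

7.31 mol + 7.6 mol = 14.91 mol; the sum is limited to 1 decimal place (3 s.f.).
Carrying full precision, 14.91 × 64 = 954.24 mol; 64 has 2 s.f., so the result keeps min(3, 2) = 2 s.f.
Rounded to 2 significant figures: 9.5 × 10^2 mol.

9.5 × 10^2 mol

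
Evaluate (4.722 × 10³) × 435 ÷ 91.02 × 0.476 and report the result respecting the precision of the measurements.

(4.722 × 10³) × 435 ÷ 91.02 × 0.476 = 10742.0052736…
Multiplication/division keeps the fewest significant figures: 4.722 × 10³ → 4 s.f., 435 → 3 s.f., 91.02 → 4 s.f., 0.476 → 3 s.f.; limit is 3.
Rounded to 3 significant figures: 1.07 × 10⁴.

1.07 × 10⁴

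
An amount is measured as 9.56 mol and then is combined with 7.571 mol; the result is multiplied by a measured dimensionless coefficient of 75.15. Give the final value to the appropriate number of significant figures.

1287 mol

9.56 mol + 7.571 mol = 17.131 mol; the sum is limited to 2 decimal places (4 s.f.).
Carrying full precision, 17.131 × 75.15 = 1287.39465 mol; 75.15 has 4 s.f., so the result keeps min(4, 4) = 4 s.f.
Rounded to 4 significant figures: 1287 mol.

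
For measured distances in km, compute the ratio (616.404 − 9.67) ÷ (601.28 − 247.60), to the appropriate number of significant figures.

616.404 − 9.67 = 606.734, limited to 2 d.p. → 5 s.f.; 601.28 − 247.60 = 353.68, limited to 2 d.p. → 5 s.f.
Carrying full precision, 606.734 ÷ 353.68 = 1.71548857724…; keep min(5, 5) = 5 s.f.
Rounded to 5 significant figures: 1.7155.

1.7155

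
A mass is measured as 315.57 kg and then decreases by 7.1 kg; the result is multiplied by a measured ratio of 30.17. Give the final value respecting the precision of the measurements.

9307 kg

315.57 kg − 7.1 kg = 308.47 kg; the difference is limited to 1 decimal place (4 s.f.).
Carrying full precision, 308.47 × 30.17 = 9306.5399 kg; 30.17 has 4 s.f., so the result keeps min(4, 4) = 4 s.f.
Rounded to 4 significant figures: 9307 kg.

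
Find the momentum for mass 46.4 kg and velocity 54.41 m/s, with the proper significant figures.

momentum = 46.4 kg × 54.41 m/s = 2524.624 kg·m/s.
46.4 has 3 significant figures; 54.41 has 4.
Division/multiplication keeps the fewest: 3 significant figures.
Rounded: 2.52 × 10³ kg·m/s.

2.52 × 10³ kg·m/s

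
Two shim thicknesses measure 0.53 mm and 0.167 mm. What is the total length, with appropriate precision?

0.53 mm + 0.167 mm = 0.697 mm.
Addition/subtraction keeps the fewest decimal places: 0.53 → 2 decimal places, 0.167 → 3 decimal places; limit is 2.
Rounded to 2 decimal places: 0.70 mm.

0.70 mm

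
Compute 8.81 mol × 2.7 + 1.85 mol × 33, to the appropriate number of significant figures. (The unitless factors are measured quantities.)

85 mol

8.81 × 2.7 = 23.787 → 24 mol (2 s.f., last digit at the 10^0 place).
1.85 × 33 = 61.05 → 61 mol (2 s.f., last digit at the 10^0 place).
Sum: 84.837 mol; keep the coarser place, 10^0.
Result: 85 mol.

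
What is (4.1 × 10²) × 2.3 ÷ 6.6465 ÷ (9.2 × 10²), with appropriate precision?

0.15

(4.1 × 10²) × 2.3 ÷ 6.6465 ÷ (9.2 × 10²) = 0.154216504927…
Multiplication/division keeps the fewest significant figures: 4.1 × 10² → 2 s.f., 2.3 → 2 s.f., 6.6465 → 5 s.f., 9.2 × 10² → 2 s.f.; limit is 2.
Rounded to 2 significant figures: 0.15.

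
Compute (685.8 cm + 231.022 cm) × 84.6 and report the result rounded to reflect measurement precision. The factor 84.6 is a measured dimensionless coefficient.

685.8 cm + 231.022 cm = 916.822 cm; the sum is limited to 1 decimal place (4 s.f.).
Carrying full precision, 916.822 × 84.6 = 77563.1412 cm; 84.6 has 3 s.f., so the result keeps min(4, 3) = 3 s.f.
Rounded to 3 significant figures: 7.76 × 10⁴ cm.

7.76 × 10⁴ cm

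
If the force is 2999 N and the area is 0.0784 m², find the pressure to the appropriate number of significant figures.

pressure = 2999 N ÷ 0.0784 m² = 38252.5510204… Pa.
2999 has 4 significant figures; 0.0784 has 3.
Division/multiplication keeps the fewest: 3 significant figures.
Rounded: 3.83 × 10^4 Pa.

3.83 × 10^4 Pa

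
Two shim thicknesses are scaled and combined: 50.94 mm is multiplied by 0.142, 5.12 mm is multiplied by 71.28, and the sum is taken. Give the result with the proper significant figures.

3.72 × 10² mm

50.94 × 0.142 = 7.23348 → 7.23 mm (3 s.f., last digit at the 10^-2 place).
5.12 × 71.28 = 364.9536 → 365 mm (3 s.f., last digit at the 10^0 place).
Sum: 372.18708 mm; keep the coarser place, 10^0.
Result: 3.72 × 10² mm.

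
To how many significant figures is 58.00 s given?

58.00: trailing zeros after a decimal point are significant.

4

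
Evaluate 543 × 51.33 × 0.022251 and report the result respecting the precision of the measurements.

6.20 × 10^2

543 × 51.33 × 0.022251 = 620.18409969
Multiplication/division keeps the fewest significant figures: 543 → 3 s.f., 51.33 → 4 s.f., 0.022251 → 5 s.f.; limit is 3.
Rounded to 3 significant figures: 6.20 × 10^2.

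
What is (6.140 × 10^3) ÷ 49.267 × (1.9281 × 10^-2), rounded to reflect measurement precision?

(6.140 × 10^3) ÷ 49.267 × (1.9281 × 10^-2) = 2.40293380965…
Multiplication/division keeps the fewest significant figures: 6.140 × 10^3 → 4 s.f., 49.267 → 5 s.f., 1.9281 × 10^-2 → 5 s.f.; limit is 4.
Rounded to 4 significant figures: 2.403.

2.403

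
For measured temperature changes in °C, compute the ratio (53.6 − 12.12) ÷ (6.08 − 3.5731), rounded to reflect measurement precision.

16.5

53.6 − 12.12 = 41.48, limited to 1 d.p. → 3 s.f.; 6.08 − 3.5731 = 2.5069, limited to 2 d.p. → 3 s.f.
Carrying full precision, 41.48 ÷ 2.5069 = 16.5463321233…; keep min(3, 3) = 3 s.f.
Rounded to 3 significant figures: 16.5.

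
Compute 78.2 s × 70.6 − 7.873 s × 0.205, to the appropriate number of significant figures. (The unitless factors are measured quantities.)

78.2 × 70.6 = 5520.92 → 5.52 × 10^3 s (3 s.f., last digit at the 10^1 place).
7.873 × 0.205 = 1.613965 → 1.61 s (3 s.f., last digit at the 10^-2 place).
Difference: 5519.306035 s; keep the coarser place, 10^1.
Result: 5.52 × 10^3 s.

5.52 × 10^3 s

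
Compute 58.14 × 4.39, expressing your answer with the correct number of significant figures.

58.14 × 4.39 = 255.2346
Multiplication/division keeps the fewest significant figures: 58.14 → 4 s.f., 4.39 → 3 s.f.; limit is 3.
Rounded to 3 significant figures: 255.

255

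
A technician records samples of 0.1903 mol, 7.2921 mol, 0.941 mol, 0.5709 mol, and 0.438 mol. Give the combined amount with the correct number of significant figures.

0.1903 mol + 7.2921 mol + 0.941 mol + 0.5709 mol + 0.438 mol = 9.4323 mol.
Addition/subtraction keeps the fewest decimal places: 0.1903 → 4 decimal places, 7.2921 → 4 decimal places, 0.941 → 3 decimal places, 0.5709 → 4 decimal places, 0.438 → 3 decimal places; limit is 3.
Rounded to 3 decimal places: 9.432 mol.

9.432 mol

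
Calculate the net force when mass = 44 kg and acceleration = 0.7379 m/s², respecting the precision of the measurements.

32 N

net force = 44 kg × 0.7379 m/s² = 32.4676 N.
44 has 2 significant figures; 0.7379 has 4.
Division/multiplication keeps the fewest: 2 significant figures.
Rounded: 32 N.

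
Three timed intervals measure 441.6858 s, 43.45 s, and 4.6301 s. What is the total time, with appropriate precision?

441.6858 s + 43.45 s + 4.6301 s = 489.7659 s.
Addition/subtraction keeps the fewest decimal places: 441.6858 → 4 decimal places, 43.45 → 2 decimal places, 4.6301 → 4 decimal places; limit is 2.
Rounded to 2 decimal places: 489.77 s.

489.77 s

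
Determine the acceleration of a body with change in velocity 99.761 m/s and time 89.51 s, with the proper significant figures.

acceleration = 99.761 m/s ÷ 89.51 s = 1.11452351693… m/s².
99.761 has 5 significant figures; 89.51 has 4.
Division/multiplication keeps the fewest: 4 significant figures.
Rounded: 1.115 m/s².

1.115 m/s²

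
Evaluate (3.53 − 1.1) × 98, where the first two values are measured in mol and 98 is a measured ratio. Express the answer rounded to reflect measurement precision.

3.53 mol − 1.1 mol = 2.43 mol; the difference is limited to 1 decimal place (2 s.f.).
Carrying full precision, 2.43 × 98 = 238.14 mol; 98 has 2 s.f., so the result keeps min(2, 2) = 2 s.f.
Rounded to 2 significant figures: 2.4 × 10^2 mol.

2.4 × 10^2 mol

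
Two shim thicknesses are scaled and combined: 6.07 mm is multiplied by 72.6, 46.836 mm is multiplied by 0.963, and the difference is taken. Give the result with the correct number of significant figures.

6.07 × 72.6 = 440.682 → 441 mm (3 s.f., last digit at the 10^0 place).
46.836 × 0.963 = 45.103068 → 45.1 mm (3 s.f., last digit at the 10^-1 place).
Difference: 395.578932 mm; keep the coarser place, 10^0.
Result: 3.96 × 10² mm.

3.96 × 10² mm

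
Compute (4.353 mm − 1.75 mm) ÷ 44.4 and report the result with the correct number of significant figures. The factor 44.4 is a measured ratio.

0.0586 mm

4.353 mm − 1.75 mm = 2.603 mm; the difference is limited to 2 decimal places (3 s.f.).
Carrying full precision, 2.603 ÷ 44.4 = 0.0586261261261… mm; 44.4 has 3 s.f., so the result keeps min(3, 3) = 3 s.f.
Rounded to 3 significant figures: 0.0586 mm.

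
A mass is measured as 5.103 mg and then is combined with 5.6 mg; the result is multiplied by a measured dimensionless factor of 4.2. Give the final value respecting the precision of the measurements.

5.103 mg + 5.6 mg = 10.703 mg; the sum is limited to 1 decimal place (3 s.f.).
Carrying full precision, 10.703 × 4.2 = 44.9526 mg; 4.2 has 2 s.f., so the result keeps min(3, 2) = 2 s.f.
Rounded to 2 significant figures: 45 mg.

45 mg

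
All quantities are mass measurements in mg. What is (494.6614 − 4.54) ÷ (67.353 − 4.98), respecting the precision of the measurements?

7.858

494.6614 − 4.54 = 490.1214, limited to 2 d.p. → 5 s.f.; 67.353 − 4.98 = 62.373, limited to 2 d.p. → 4 s.f.
Carrying full precision, 490.1214 ÷ 62.373 = 7.85790967245…; keep min(5, 4) = 4 s.f.
Rounded to 4 significant figures: 7.858.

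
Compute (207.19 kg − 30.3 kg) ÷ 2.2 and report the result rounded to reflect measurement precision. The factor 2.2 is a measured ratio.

207.19 kg − 30.3 kg = 176.89 kg; the difference is limited to 1 decimal place (4 s.f.).
Carrying full precision, 176.89 ÷ 2.2 = 80.4045454545… kg; 2.2 has 2 s.f., so the result keeps min(4, 2) = 2 s.f.
Rounded to 2 significant figures: 8.0 × 10¹ kg.

8.0 × 10¹ kg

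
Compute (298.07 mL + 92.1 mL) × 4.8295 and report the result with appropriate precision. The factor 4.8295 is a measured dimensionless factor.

1884 mL

298.07 mL + 92.1 mL = 390.17 mL; the sum is limited to 1 decimal place (4 s.f.).
Carrying full precision, 390.17 × 4.8295 = 1884.326015 mL; 4.8295 has 5 s.f., so the result keeps min(4, 5) = 4 s.f.
Rounded to 4 significant figures: 1884 mL.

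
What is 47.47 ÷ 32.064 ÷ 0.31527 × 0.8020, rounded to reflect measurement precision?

3.766

47.47 ÷ 32.064 ÷ 0.31527 × 0.8020 = 3.76611219151…
Multiplication/division keeps the fewest significant figures: 47.47 → 4 s.f., 32.064 → 5 s.f., 0.31527 → 5 s.f., 0.8020 → 4 s.f.; limit is 4.
Rounded to 4 significant figures: 3.766.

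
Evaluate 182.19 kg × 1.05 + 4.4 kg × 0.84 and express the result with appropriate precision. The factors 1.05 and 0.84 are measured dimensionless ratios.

182.19 × 1.05 = 191.2995 → 191 kg (3 s.f., last digit at the 10^0 place).
4.4 × 0.84 = 3.696 → 3.7 kg (2 s.f., last digit at the 10^-1 place).
Sum: 194.9955 kg; keep the coarser place, 10^0.
Result: 1.95 × 10² kg.

1.95 × 10² kg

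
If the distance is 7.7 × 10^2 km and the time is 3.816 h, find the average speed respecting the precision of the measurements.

average speed = 7.7 × 10^2 km ÷ 3.816 h = 201.78197065… km/h.
7.7 × 10^2 has 2 significant figures; 3.816 has 4.
Division/multiplication keeps the fewest: 2 significant figures.
Rounded: 2.0 × 10^2 km/h.

2.0 × 10^2 km/h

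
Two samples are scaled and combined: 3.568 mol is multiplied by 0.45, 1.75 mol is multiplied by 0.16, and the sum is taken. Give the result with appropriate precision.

3.568 × 0.45 = 1.6056 → 1.6 mol (2 s.f., last digit at the 10^-1 place).
1.75 × 0.16 = 0.28 → 0.28 mol (2 s.f., last digit at the 10^-2 place).
Sum: 1.8856 mol; keep the coarser place, 10^-1.
Result: 1.9 mol.

1.9 mol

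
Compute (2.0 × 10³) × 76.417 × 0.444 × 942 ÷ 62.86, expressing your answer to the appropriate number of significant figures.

1.0 × 10⁶

(2.0 × 10³) × 76.417 × 0.444 × 942 ÷ 62.86 = 1016902.87674…
Multiplication/division keeps the fewest significant figures: 2.0 × 10³ → 2 s.f., 76.417 → 5 s.f., 0.444 → 3 s.f., 942 → 3 s.f., 62.86 → 4 s.f.; limit is 2.
Rounded to 2 significant figures: 1.0 × 10⁶.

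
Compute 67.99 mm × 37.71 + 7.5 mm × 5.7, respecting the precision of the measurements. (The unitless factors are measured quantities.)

2607 mm

67.99 × 37.71 = 2563.9029 → 2564 mm (4 s.f., last digit at the 10^0 place).
7.5 × 5.7 = 42.75 → 43 mm (2 s.f., last digit at the 10^0 place).
Sum: 2606.6529 mm; keep the coarser place, 10^0.
Result: 2607 mm.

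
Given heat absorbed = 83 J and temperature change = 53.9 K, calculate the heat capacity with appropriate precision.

1.5 J/K

heat capacity = 83 J ÷ 53.9 K = 1.53988868275… J/K.
83 has 2 significant figures; 53.9 has 3.
Division/multiplication keeps the fewest: 2 significant figures.
Rounded: 1.5 J/K.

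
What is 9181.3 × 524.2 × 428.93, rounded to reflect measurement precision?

2.064 × 10^9

9181.3 × 524.2 × 428.93 = 2.06437037172 × 10^9…
Multiplication/division keeps the fewest significant figures: 9181.3 → 5 s.f., 524.2 → 4 s.f., 428.93 → 5 s.f.; limit is 4.
Rounded to 4 significant figures: 2.064 × 10^9.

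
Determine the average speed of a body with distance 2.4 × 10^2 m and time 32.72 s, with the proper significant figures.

7.3 m/s

average speed = 2.4 × 10^2 m ÷ 32.72 s = 7.33496332518… m/s.
2.4 × 10^2 has 2 significant figures; 32.72 has 4.
Division/multiplication keeps the fewest: 2 significant figures.
Rounded: 7.3 m/s.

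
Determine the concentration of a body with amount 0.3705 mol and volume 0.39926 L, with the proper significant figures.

0.9280 mol/L

concentration = 0.3705 mol ÷ 0.39926 L = 0.927966738466… mol/L.
0.3705 has 4 significant figures; 0.39926 has 5.
Division/multiplication keeps the fewest: 4 significant figures.
Rounded: 0.9280 mol/L.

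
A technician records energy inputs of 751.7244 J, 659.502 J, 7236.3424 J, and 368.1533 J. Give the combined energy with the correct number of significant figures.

9015.722 J

751.7244 J + 659.502 J + 7236.3424 J + 368.1533 J = 9015.7221 J.
Addition/subtraction keeps the fewest decimal places: 751.7244 → 4 decimal places, 659.502 → 3 decimal places, 7236.3424 → 4 decimal places, 368.1533 → 4 decimal places; limit is 3.
Rounded to 3 decimal places: 9015.722 J.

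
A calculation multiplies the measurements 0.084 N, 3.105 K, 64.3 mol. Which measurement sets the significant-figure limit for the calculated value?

0.084 N → 2 s.f.; 3.105 K → 4 s.f.; 64.3 mol → 3 s.f.
The fewest is 2 significant figures, from 0.084 N.

0.084 N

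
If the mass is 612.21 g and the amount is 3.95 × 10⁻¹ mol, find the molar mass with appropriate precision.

molar mass = 612.21 g ÷ 3.95 × 10⁻¹ mol = 1549.89873418… g/mol.
612.21 has 5 significant figures; 3.95 × 10⁻¹ has 3.
Division/multiplication keeps the fewest: 3 significant figures.
Rounded: 1.55 × 10³ g/mol.

1.55 × 10³ g/mol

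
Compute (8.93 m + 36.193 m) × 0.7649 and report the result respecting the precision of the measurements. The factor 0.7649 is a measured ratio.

8.93 m + 36.193 m = 45.123 m; the sum is limited to 2 decimal places (4 s.f.).
Carrying full precision, 45.123 × 0.7649 = 34.5145827 m; 0.7649 has 4 s.f., so the result keeps min(4, 4) = 4 s.f.
Rounded to 4 significant figures: 34.51 m.

34.51 m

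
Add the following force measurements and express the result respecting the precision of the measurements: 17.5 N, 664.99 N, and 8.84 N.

17.5 N + 664.99 N + 8.84 N = 691.33 N.
Addition/subtraction keeps the fewest decimal places: 17.5 → 1 decimal place, 664.99 → 2 decimal places, 8.84 → 2 decimal places; limit is 1.
Rounded to 1 decimal place: 691.3 N.

691.3 N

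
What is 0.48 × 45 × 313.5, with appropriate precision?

0.48 × 45 × 313.5 = 6771.6
Multiplication/division keeps the fewest significant figures: 0.48 → 2 s.f., 45 → 2 s.f., 313.5 → 4 s.f.; limit is 2.
Rounded to 2 significant figures: 6.8 × 10³.

6.8 × 10³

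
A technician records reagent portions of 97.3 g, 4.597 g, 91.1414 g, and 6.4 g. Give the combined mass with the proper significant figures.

97.3 g + 4.597 g + 91.1414 g + 6.4 g = 199.4384 g.
Addition/subtraction keeps the fewest decimal places: 97.3 → 1 decimal place, 4.597 → 3 decimal places, 91.1414 → 4 decimal places, 6.4 → 1 decimal place; limit is 1.
Rounded to 1 decimal place: 199.4 g.

199.4 g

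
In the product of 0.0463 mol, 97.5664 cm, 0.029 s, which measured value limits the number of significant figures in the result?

0.0463 mol → 3 s.f.; 97.5664 cm → 6 s.f.; 0.029 s → 2 s.f.
The fewest is 2 significant figures, from 0.029 s.

0.029 s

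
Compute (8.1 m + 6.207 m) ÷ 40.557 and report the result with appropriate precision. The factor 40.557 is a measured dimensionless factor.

8.1 m + 6.207 m = 14.307 m; the sum is limited to 1 decimal place (3 s.f.).
Carrying full precision, 14.307 ÷ 40.557 = 0.352762778312… m; 40.557 has 5 s.f., so the result keeps min(3, 5) = 3 s.f.
Rounded to 3 significant figures: 3.53 × 10^-1 m.

3.53 × 10^-1 m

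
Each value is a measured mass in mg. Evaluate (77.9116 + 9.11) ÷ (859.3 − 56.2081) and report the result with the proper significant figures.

77.9116 + 9.11 = 87.0216, limited to 2 d.p. → 4 s.f.; 859.3 − 56.2081 = 803.0919, limited to 1 d.p. → 4 s.f.
Carrying full precision, 87.0216 ÷ 803.0919 = 0.108358209067…; keep min(4, 4) = 4 s.f.
Rounded to 4 significant figures: 0.1084.

0.1084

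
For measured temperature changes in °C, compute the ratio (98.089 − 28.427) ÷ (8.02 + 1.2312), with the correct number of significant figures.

7.53

98.089 − 28.427 = 69.662, limited to 3 d.p. → 5 s.f.; 8.02 + 1.2312 = 9.2512, limited to 2 d.p. → 3 s.f.
Carrying full precision, 69.662 ÷ 9.2512 = 7.53005015566…; keep min(5, 3) = 3 s.f.
Rounded to 3 significant figures: 7.53.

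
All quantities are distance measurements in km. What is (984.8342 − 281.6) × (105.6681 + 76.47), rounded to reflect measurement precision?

1.281 × 10^5 km²

984.8342 − 281.6 = 703.2342, limited to 1 d.p. → 4 s.f.; 105.6681 + 76.47 = 182.1381, limited to 2 d.p. → 5 s.f.
Carrying full precision, 703.2342 × 182.1381 = 128085.741043…; keep min(4, 5) = 4 s.f.
Rounded to 4 significant figures: 1.281 × 10^5 km².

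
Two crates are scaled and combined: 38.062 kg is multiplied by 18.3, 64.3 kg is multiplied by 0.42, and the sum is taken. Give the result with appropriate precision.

724 kg

38.062 × 18.3 = 696.5346 → 6.97 × 10² kg (3 s.f., last digit at the 10^0 place).
64.3 × 0.42 = 27.006 → 27 kg (2 s.f., last digit at the 10^0 place).
Sum: 723.5406 kg; keep the coarser place, 10^0.
Result: 724 kg.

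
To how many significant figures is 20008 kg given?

20008: zeros between nonzero digits are significant.

5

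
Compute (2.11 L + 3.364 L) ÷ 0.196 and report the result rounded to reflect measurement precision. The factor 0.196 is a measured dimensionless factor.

27.9 L

2.11 L + 3.364 L = 5.474 L; the sum is limited to 2 decimal places (3 s.f.).
Carrying full precision, 5.474 ÷ 0.196 = 27.9285714286… L; 0.196 has 3 s.f., so the result keeps min(3, 3) = 3 s.f.
Rounded to 3 significant figures: 27.9 L.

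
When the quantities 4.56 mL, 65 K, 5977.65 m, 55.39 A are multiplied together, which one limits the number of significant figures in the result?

4.56 mL → 3 s.f.; 65 K → 2 s.f.; 5977.65 m → 6 s.f.; 55.39 A → 4 s.f.
The fewest is 2 significant figures, from 65 K.

65 K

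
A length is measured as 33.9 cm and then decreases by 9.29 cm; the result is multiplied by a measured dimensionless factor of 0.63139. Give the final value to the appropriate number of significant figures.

15.5 cm

33.9 cm − 9.29 cm = 24.61 cm; the difference is limited to 1 decimal place (3 s.f.).
Carrying full precision, 24.61 × 0.63139 = 15.5385079 cm; 0.63139 has 5 s.f., so the result keeps min(3, 5) = 3 s.f.
Rounded to 3 significant figures: 15.5 cm.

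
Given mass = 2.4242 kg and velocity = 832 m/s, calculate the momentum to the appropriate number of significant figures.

2.02 × 10^3 kg·m/s

momentum = 2.4242 kg × 832 m/s = 2016.9344 kg·m/s.
2.4242 has 5 significant figures; 832 has 3.
Division/multiplication keeps the fewest: 3 significant figures.
Rounded: 2.02 × 10^3 kg·m/s.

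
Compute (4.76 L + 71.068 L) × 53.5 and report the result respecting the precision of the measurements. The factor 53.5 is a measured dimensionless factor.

4.76 L + 71.068 L = 75.828 L; the sum is limited to 2 decimal places (4 s.f.).
Carrying full precision, 75.828 × 53.5 = 4056.798 L; 53.5 has 3 s.f., so the result keeps min(4, 3) = 3 s.f.
Rounded to 3 significant figures: 4.06 × 10^3 L.

4.06 × 10^3 L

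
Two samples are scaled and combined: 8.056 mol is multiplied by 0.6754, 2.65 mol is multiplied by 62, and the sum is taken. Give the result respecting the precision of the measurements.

8.056 × 0.6754 = 5.4410224 → 5.441 mol (4 s.f., last digit at the 10^-3 place).
2.65 × 62 = 164.3 → 1.6 × 10² mol (2 s.f., last digit at the 10^1 place).
Sum: 169.7410224 mol; keep the coarser place, 10^1.
Result: 1.7 × 10² mol.

1.7 × 10² mol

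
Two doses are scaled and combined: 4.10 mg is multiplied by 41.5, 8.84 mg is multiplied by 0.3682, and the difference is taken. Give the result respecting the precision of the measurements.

167 mg

4.10 × 41.5 = 170.15 → 170. mg (3 s.f., last digit at the 10^0 place).
8.84 × 0.3682 = 3.254888 → 3.25 mg (3 s.f., last digit at the 10^-2 place).
Difference: 166.895112 mg; keep the coarser place, 10^0.
Result: 167 mg.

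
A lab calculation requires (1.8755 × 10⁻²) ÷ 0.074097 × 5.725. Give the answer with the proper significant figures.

(1.8755 × 10⁻²) ÷ 0.074097 × 5.725 = 1.44907857268…
Multiplication/division keeps the fewest significant figures: 1.8755 × 10⁻² → 5 s.f., 0.074097 → 5 s.f., 5.725 → 4 s.f.; limit is 4.
Rounded to 4 significant figures: 1.449.

1.449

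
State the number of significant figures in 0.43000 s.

0.43000: leading zeros are not significant; trailing zeros after a decimal point are significant.

5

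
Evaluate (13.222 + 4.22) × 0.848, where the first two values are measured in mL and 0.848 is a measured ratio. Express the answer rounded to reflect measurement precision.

13.222 mL + 4.22 mL = 17.442 mL; the sum is limited to 2 decimal places (4 s.f.).
Carrying full precision, 17.442 × 0.848 = 14.790816 mL; 0.848 has 3 s.f., so the result keeps min(4, 3) = 3 s.f.
Rounded to 3 significant figures: 14.8 mL.

14.8 mL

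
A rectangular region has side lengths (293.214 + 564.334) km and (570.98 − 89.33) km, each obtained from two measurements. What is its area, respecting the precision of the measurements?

4.1304 × 10^5 km²

293.214 + 564.334 = 857.548, limited to 3 d.p. → 6 s.f.; 570.98 − 89.33 = 481.65, limited to 2 d.p. → 5 s.f.
Carrying full precision, 857.548 × 481.65 = 413037.9942; keep min(6, 5) = 5 s.f.
Rounded to 5 significant figures: 4.1304 × 10^5 km².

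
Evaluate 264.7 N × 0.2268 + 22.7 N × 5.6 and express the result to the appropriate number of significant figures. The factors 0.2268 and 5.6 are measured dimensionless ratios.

264.7 × 0.2268 = 60.03396 → 60.03 N (4 s.f., last digit at the 10^-2 place).
22.7 × 5.6 = 127.12 → 1.3 × 10² N (2 s.f., last digit at the 10^1 place).
Sum: 187.15396 N; keep the coarser place, 10^1.
Result: 1.9 × 10² N.

1.9 × 10² N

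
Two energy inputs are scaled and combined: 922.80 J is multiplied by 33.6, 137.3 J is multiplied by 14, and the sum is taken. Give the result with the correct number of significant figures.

3.29 × 10⁴ J

922.80 × 33.6 = 31006.08 → 3.10 × 10⁴ J (3 s.f., last digit at the 10^2 place).
137.3 × 14 = 1922.2 → 1.9 × 10³ J (2 s.f., last digit at the 10^2 place).
Sum: 32928.28 J; keep the coarser place, 10^2.
Result: 3.29 × 10⁴ J.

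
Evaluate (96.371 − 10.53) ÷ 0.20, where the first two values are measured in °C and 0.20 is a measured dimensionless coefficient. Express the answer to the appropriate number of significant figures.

96.371 °C − 10.53 °C = 85.841 °C; the difference is limited to 2 decimal places (4 s.f.).
Carrying full precision, 85.841 ÷ 0.20 = 429.205 °C; 0.20 has 2 s.f., so the result keeps min(4, 2) = 2 s.f.
Rounded to 2 significant figures: 4.3 × 10² °C.

4.3 × 10² °C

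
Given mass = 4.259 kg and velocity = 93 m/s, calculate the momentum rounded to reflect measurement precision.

momentum = 4.259 kg × 93 m/s = 396.087 kg·m/s.
4.259 has 4 significant figures; 93 has 2.
Division/multiplication keeps the fewest: 2 significant figures.
Rounded: 4.0 × 10^2 kg·m/s.

4.0 × 10^2 kg·m/s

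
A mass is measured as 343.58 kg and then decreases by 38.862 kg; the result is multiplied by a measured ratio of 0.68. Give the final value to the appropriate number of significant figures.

2.1 × 10^2 kg

343.58 kg − 38.862 kg = 304.718 kg; the difference is limited to 2 decimal places (5 s.f.).
Carrying full precision, 304.718 × 0.68 = 207.20824 kg; 0.68 has 2 s.f., so the result keeps min(5, 2) = 2 s.f.
Rounded to 2 significant figures: 2.1 × 10^2 kg.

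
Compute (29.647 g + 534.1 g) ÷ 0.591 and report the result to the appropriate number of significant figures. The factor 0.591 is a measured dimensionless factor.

29.647 g + 534.1 g = 563.747 g; the sum is limited to 1 decimal place (4 s.f.).
Carrying full precision, 563.747 ÷ 0.591 = 953.886632826… g; 0.591 has 3 s.f., so the result keeps min(4, 3) = 3 s.f.
Rounded to 3 significant figures: 9.54 × 10^2 g.

9.54 × 10^2 g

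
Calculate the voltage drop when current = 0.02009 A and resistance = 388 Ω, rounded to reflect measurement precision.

voltage drop = 0.02009 A × 388 Ω = 7.79492 V.
0.02009 has 4 significant figures; 388 has 3.
Division/multiplication keeps the fewest: 3 significant figures.
Rounded: 7.79 V.

7.79 V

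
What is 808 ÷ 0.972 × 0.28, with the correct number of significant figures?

2.3 × 10^2

808 ÷ 0.972 × 0.28 = 232.757201646…
Multiplication/division keeps the fewest significant figures: 808 → 3 s.f., 0.972 → 3 s.f., 0.28 → 2 s.f.; limit is 2.
Rounded to 2 significant figures: 2.3 × 10^2.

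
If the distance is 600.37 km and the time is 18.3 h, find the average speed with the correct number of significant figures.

32.8 km/h

average speed = 600.37 km ÷ 18.3 h = 32.8071038251… km/h.
600.37 has 5 significant figures; 18.3 has 3.
Division/multiplication keeps the fewest: 3 significant figures.
Rounded: 32.8 km/h.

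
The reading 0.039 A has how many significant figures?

2

0.039: leading zeros are not significant.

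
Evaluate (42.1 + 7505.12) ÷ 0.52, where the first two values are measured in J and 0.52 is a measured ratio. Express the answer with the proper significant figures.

42.1 J + 7505.12 J = 7547.22 J; the sum is limited to 1 decimal place (5 s.f.).
Carrying full precision, 7547.22 ÷ 0.52 = 14513.8846154… J; 0.52 has 2 s.f., so the result keeps min(5, 2) = 2 s.f.
Rounded to 2 significant figures: 1.5 × 10⁴ J.

1.5 × 10⁴ J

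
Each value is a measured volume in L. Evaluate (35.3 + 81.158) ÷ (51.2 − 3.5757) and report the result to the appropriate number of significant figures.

35.3 + 81.158 = 116.458, limited to 1 d.p. → 4 s.f.; 51.2 − 3.5757 = 47.6243, limited to 1 d.p. → 3 s.f.
Carrying full precision, 116.458 ÷ 47.6243 = 2.44534827808…; keep min(4, 3) = 3 s.f.
Rounded to 3 significant figures: 2.45.

2.45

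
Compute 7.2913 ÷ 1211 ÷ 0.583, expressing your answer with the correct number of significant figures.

7.2913 ÷ 1211 ÷ 0.583 = 0.0103274302315…
Multiplication/division keeps the fewest significant figures: 7.2913 → 5 s.f., 1211 → 4 s.f., 0.583 → 3 s.f.; limit is 3.
Rounded to 3 significant figures: 0.0103.

0.0103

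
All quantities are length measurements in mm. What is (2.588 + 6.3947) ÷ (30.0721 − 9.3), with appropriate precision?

0.432

2.588 + 6.3947 = 8.9827, limited to 3 d.p. → 4 s.f.; 30.0721 − 9.3 = 20.7721, limited to 1 d.p. → 3 s.f.
Carrying full precision, 8.9827 ÷ 20.7721 = 0.432440629498…; keep min(4, 3) = 3 s.f.
Rounded to 3 significant figures: 0.432.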